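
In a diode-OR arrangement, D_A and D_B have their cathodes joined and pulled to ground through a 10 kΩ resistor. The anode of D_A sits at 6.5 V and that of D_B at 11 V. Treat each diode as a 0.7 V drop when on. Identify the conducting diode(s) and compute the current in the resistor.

Only D_B conducts; I_R ≈ 1 mA

Assume both conduct. Then node N would need to be at both 6.5−0.7 = 5.8 V and 11−0.7 = 10.3 V, which is impossible.
Assume only D_B conducts: V_N = 11 − 0.7 = 10.3 V, so I_R = 10.3/10 = 1.03 mA.
Check D_A: its anode-to-cathode voltage is 6.5 − 10.3 = -3.8 V < 0.7 V, so it is off. The assumption is consistent.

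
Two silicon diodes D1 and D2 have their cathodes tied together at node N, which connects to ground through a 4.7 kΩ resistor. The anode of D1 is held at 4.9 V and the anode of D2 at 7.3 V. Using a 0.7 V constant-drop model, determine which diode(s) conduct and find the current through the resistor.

Assume both conduct. Then node N would need to be at both 4.9−0.7 = 4.2 V and 7.3−0.7 = 6.6 V, which is impossible.
Assume only D2 conducts: V_N = 7.3 − 0.7 = 6.6 V, so I_R = 6.6/4.7 = 1.4 mA.
Check D1: its anode-to-cathode voltage is 4.9 − 6.6 = -1.7 V < 0.7 V, so it is off. The assumption is consistent.

Only D2 conducts; I_R ≈ 1.4 mA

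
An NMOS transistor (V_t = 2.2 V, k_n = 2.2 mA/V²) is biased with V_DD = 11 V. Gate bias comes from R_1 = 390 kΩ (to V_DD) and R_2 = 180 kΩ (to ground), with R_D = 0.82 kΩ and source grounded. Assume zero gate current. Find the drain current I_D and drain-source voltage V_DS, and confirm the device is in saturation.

I_D ≈ 1.8 mA, V_DS ≈ 9.5 V

V_G = V_DD·R_2/(R_1+R_2) = 11×180/570 = 3.47 V. With the source grounded, V_GS = V_G = 3.47 V.
Assume saturation: I_D = (k_n/2)(V_GS − V_t)² = (2.2/2)×(3.47 − 2.2)² = 1.1×1.27² = 1.78 mA.
V_DS = V_DD − I_D·R_D = 11 − 1.78×0.82 = 9.54 V.
Saturation requires V_DS ≥ V_GS − V_t = 1.27 V; 9.54 ≥ 1.27 ✓.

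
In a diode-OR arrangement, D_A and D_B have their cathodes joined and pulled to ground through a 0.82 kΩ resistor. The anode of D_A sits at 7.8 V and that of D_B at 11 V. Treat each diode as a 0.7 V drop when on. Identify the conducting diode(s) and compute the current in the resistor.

Only D_B conducts; I_R ≈ 13 mA

Assume both conduct. Then node N would need to be at both 7.8−0.7 = 7.1 V and 11−0.7 = 10.3 V, which is impossible.
Assume only D_B conducts: V_N = 11 − 0.7 = 10.3 V, so I_R = 10.3/0.82 = 12.6 mA.
Check D_A: its anode-to-cathode voltage is 7.8 − 10.3 = -2.5 V < 0.7 V, so it is off. The assumption is consistent.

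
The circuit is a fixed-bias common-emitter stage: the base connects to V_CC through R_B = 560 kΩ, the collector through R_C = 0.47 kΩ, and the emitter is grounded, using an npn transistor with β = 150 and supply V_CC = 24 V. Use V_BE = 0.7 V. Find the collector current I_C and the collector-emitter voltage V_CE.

Base loop: V_CC = I_B·R_B + V_BE, so I_B = (24 − 0.7)/560 kΩ = 0.0416 mA.
In the active region I_C = β·I_B = 150 × 0.0416 = 6.24 mA.
Collector loop: V_CE = V_CC − I_C·R_C = 24 − 6.24×0.47 = 21.1 V.
Since V_CE = 21.1 V > V_CE(sat) ≈ 0.2 V, the transistor is in the active region as assumed.

I_C ≈ 6.2 mA, V_CE ≈ 21 V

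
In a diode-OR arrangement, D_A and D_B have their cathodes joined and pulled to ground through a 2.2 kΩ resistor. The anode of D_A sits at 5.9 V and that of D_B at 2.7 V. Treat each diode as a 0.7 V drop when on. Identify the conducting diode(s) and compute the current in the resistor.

Assume both conduct. Then node N would need to be at both 5.9−0.7 = 5.2 V and 2.7−0.7 = 2 V, which is impossible.
Assume only D_A conducts: V_N = 5.9 − 0.7 = 5.2 V, so I_R = 5.2/2.2 = 2.36 mA.
Check D_B: its anode-to-cathode voltage is 2.7 − 5.2 = -2.5 V < 0.7 V, so it is off. The assumption is consistent.

Only D_A conducts; I_R ≈ 2.4 mA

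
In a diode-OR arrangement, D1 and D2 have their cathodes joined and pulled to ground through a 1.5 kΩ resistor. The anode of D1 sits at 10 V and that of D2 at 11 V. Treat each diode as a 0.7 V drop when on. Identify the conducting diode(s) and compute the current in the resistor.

Assume both conduct. Then node N would need to be at both 10−0.7 = 9.3 V and 11−0.7 = 10.3 V, which is impossible.
Assume only D2 conducts: V_N = 11 − 0.7 = 10.3 V, so I_R = 10.3/1.5 = 6.87 mA.
Check D1: its anode-to-cathode voltage is 10 − 10.3 = -0.3 V < 0.7 V, so it is off. The assumption is consistent.

Only D2 conducts; I_R ≈ 6.9 mA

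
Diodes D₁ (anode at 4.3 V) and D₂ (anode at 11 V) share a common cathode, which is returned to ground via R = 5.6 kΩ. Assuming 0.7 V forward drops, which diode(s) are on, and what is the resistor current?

Only D₂ conducts; I_R ≈ 1.8 mA

Assume both conduct. Then node N would need to be at both 4.3−0.7 = 3.6 V and 11−0.7 = 10.3 V, which is impossible.
Assume only D₂ conducts: V_N = 11 − 0.7 = 10.3 V, so I_R = 10.3/5.6 = 1.84 mA.
Check D₁: its anode-to-cathode voltage is 4.3 − 10.3 = -6 V < 0.7 V, so it is off. The assumption is consistent.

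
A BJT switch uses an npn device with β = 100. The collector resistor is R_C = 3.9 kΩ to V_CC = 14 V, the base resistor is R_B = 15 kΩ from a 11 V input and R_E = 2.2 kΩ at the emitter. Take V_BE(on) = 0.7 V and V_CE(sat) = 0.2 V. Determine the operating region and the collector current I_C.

Assume active: I_B = (11 − 0.7)/(15 + 101×2.2) = 0.0434 mA, I_C = β·I_B = 4.34 mA.
Then V_CE = 14 − 4.34×3.9 − 4.39×2.2 = -12.6 V < 0.2 V — the active assumption fails.
Re-solve with V_CE = 0.2 V. KCL at the emitter: V_E/R_E = (V_BB−0.7−V_E)/R_B + (V_CC−0.2−V_E)/R_C, giving V_E = 5.43 V.
I_C = (V_CC − 0.2 − V_E)/R_C = (13.8 − 5.43)/3.9 = 2.15 mA.
Check: I_B = (10.3 − 5.43)/15 = 0.324 mA, and β·I_B = 32.4 mA > I_C, confirming saturation.

saturation; I_C ≈ 2.1 mA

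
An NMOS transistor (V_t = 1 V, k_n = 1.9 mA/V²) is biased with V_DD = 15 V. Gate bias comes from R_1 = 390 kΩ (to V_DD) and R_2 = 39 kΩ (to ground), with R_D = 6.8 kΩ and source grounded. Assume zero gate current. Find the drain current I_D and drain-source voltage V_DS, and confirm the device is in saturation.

V_G = V_DD·R_2/(R_1+R_2) = 15×39/429 = 1.36 V. With the source grounded, V_GS = V_G = 1.36 V.
Assume saturation: I_D = (k_n/2)(V_GS − V_t)² = (1.9/2)×(1.36 − 1)² = 0.95×0.364² = 0.126 mA.
V_DS = V_DD − I_D·R_D = 15 − 0.126×6.8 = 14.1 V.
Saturation requires V_DS ≥ V_GS − V_t = 0.364 V; 14.1 ≥ 0.364 ✓.

I_D ≈ 0.13 mA, V_DS ≈ 14 V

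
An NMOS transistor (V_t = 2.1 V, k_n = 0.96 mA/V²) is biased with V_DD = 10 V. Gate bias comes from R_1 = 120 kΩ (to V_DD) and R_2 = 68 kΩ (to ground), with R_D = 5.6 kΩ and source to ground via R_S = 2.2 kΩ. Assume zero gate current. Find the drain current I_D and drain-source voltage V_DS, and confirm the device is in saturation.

I_D ≈ 0.32 mA, V_DS ≈ 7.5 V

V_G = V_DD·R_2/(R_1+R_2) = 10×68/188 = 3.62 V.
Assume saturation: I_D = (k_n/2)(V_GS − V_t)² with V_GS = V_G − I_D·R_S = 3.62 − 2.2·I_D.
Substituting gives 2.32·I_D² − 4.2·I_D + 1.1 = 0, with roots I_D = 0.319 or 1.49 mA.
The root I_D = 1.49 mA gives V_GS = 0.338 V ≤ V_t, so take I_D = 0.319 mA.
Then V_GS = 2.92 V and V_DS = V_DD − I_D(R_D+R_S) = 10 − 0.319×7.8 = 7.51 V.
Saturation requires V_DS ≥ V_GS − V_t = 0.815 V; 7.51 ≥ 0.815 ✓.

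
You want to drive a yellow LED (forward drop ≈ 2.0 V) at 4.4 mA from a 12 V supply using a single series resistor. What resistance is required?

The resistor drops V_S − V_D = 12 − 2.0 = 10 V at 4.4 mA.
R = 10 V / 4.4 mA = 2.27 kΩ.

R ≈ 2.3 kΩ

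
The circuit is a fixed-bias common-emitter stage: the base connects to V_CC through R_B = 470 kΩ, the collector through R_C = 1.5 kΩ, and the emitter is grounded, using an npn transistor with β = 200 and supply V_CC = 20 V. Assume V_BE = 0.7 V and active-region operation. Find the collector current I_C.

I_C ≈ 8.2 mA

Base loop: V_CC = I_B·R_B + V_BE, so I_B = (20 − 0.7)/470 kΩ = 0.0411 mA.
In the active region I_C = β·I_B = 200 × 0.0411 = 8.21 mA.
Collector loop: V_CE = V_CC − I_C·R_C = 20 − 8.21×1.5 = 7.68 V.
Since V_CE = 7.68 V > V_CE(sat) ≈ 0.2 V, the transistor is in the active region as assumed.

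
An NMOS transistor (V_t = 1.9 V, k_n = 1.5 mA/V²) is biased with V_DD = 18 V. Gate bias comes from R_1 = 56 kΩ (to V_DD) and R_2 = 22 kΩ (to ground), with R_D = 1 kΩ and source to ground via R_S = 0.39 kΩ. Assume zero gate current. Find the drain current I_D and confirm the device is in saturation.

I_D ≈ 3 mA

V_G = V_DD·R_2/(R_1+R_2) = 18×22/78 = 5.08 V.
Assume saturation: I_D = (k_n/2)(V_GS − V_t)² with V_GS = V_G − I_D·R_S = 5.08 − 0.39·I_D.
Substituting gives 0.114·I_D² − 2.86·I_D + 7.57 = 0, with roots I_D = 3.01 or 22 mA.
The root I_D = 22 mA gives V_GS = -3.52 V ≤ V_t, so take I_D = 3.01 mA.
Then V_GS = 3.9 V and V_DS = V_DD − I_D(R_D+R_S) = 18 − 3.01×1.39 = 13.8 V.
Saturation requires V_DS ≥ V_GS − V_t = 2 V; 13.8 ≥ 2 ✓.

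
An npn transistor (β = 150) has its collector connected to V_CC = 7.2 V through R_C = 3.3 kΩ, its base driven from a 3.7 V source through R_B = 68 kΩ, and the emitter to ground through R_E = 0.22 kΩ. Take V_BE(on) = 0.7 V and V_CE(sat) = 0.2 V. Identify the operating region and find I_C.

Assume active: I_B = (3.7 − 0.7)/(68 + 151×0.22) = 0.0296 mA, I_C = β·I_B = 4.45 mA.
Then V_CE = 7.2 − 4.45×3.3 − 4.48×0.22 = -8.46 V < 0.2 V — the active assumption fails.
Re-solve with V_CE = 0.2 V. KCL at the emitter: V_E/R_E = (V_BB−0.7−V_E)/R_B + (V_CC−0.2−V_E)/R_C, giving V_E = 0.445 V.
I_C = (V_CC − 0.2 − V_E)/R_C = (7 − 0.445)/3.3 = 1.99 mA.
Check: I_B = (3 − 0.445)/68 = 0.0376 mA, and β·I_B = 5.64 mA > I_C, confirming saturation.

saturation; I_C ≈ 2 mA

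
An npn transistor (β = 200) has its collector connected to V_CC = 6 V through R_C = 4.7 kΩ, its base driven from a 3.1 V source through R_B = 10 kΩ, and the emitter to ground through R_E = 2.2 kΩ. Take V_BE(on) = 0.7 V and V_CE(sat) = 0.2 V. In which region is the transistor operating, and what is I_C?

saturation; I_C ≈ 0.83 mA

Assume active: I_B = (3.1 − 0.7)/(10 + 201×2.2) = 0.00531 mA, I_C = β·I_B = 1.06 mA.
Then V_CE = 6 − 1.06×4.7 − 1.07×2.2 = -1.34 V < 0.2 V — the active assumption fails.
Re-solve with V_CE = 0.2 V. KCL at the emitter: V_E/R_E = (V_BB−0.7−V_E)/R_B + (V_CC−0.2−V_E)/R_C, giving V_E = 1.92 V.
I_C = (V_CC − 0.2 − V_E)/R_C = (5.8 − 1.92)/4.7 = 0.825 mA.
Check: I_B = (2.4 − 1.92)/10 = 0.0479 mA, and β·I_B = 9.58 mA > I_C, confirming saturation.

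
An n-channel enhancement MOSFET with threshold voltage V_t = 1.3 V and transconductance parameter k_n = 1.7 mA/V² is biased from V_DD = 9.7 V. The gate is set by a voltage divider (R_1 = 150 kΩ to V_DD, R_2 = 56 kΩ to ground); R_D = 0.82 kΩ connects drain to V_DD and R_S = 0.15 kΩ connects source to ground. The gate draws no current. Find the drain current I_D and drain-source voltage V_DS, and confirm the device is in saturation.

V_G = V_DD·R_2/(R_1+R_2) = 9.7×56/206 = 2.64 V.
Assume saturation: I_D = (k_n/2)(V_GS − V_t)² with V_GS = V_G − I_D·R_S = 2.64 − 0.15·I_D.
Substituting gives 0.0191·I_D² − 1.34·I_D + 1.52 = 0, with roots I_D = 1.15 or 69 mA.
The root I_D = 69 mA gives V_GS = -7.71 V ≤ V_t, so take I_D = 1.15 mA.
Then V_GS = 2.46 V and V_DS = V_DD − I_D(R_D+R_S) = 9.7 − 1.15×0.97 = 8.58 V.
Saturation requires V_DS ≥ V_GS − V_t = 1.16 V; 8.58 ≥ 1.16 ✓.

I_D ≈ 1.2 mA, V_DS ≈ 8.6 V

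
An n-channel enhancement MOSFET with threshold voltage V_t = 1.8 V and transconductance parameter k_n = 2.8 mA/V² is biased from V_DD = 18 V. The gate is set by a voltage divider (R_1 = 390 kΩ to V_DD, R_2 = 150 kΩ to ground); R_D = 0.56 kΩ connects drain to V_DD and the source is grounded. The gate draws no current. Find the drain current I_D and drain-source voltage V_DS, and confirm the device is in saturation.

V_G = V_DD·R_2/(R_1+R_2) = 18×150/540 = 5 V. With the source grounded, V_GS = V_G = 5 V.
Assume saturation: I_D = (k_n/2)(V_GS − V_t)² = (2.8/2)×(5 − 1.8)² = 1.4×3.2² = 14.3 mA.
V_DS = V_DD − I_D·R_D = 18 − 14.3×0.56 = 9.97 V.
Saturation requires V_DS ≥ V_GS − V_t = 3.2 V; 9.97 ≥ 3.2 ✓.

I_D ≈ 14 mA, V_DS ≈ 10 V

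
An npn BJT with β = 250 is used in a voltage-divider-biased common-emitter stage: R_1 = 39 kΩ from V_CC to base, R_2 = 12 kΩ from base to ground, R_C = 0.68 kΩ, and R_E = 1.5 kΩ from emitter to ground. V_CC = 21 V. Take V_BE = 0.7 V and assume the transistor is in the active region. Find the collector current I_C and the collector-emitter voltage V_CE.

I_C ≈ 2.7 mA, V_CE ≈ 15 V

Thevenize the base divider: V_Th = V_CC·R_2/(R_1+R_2) = 21×12/51 = 4.94 V, R_Th = R_1‖R_2 = 9.18 kΩ.
Base-emitter loop: V_Th = I_B·R_Th + V_BE + (β+1)I_B·R_E, so I_B = (4.94 − 0.7) / (9.18 + 251×1.5) = 0.011 mA.
I_C = β·I_B = 250×0.011 = 2.75 mA, and I_E = (β+1)I_B = 2.76 mA.
V_CE = V_CC − I_C·R_C − I_E·R_E = 21 − 2.75×0.68 − 2.76×1.5 = 15 V.
V_CE = 15 V > 0.2 V confirms active-region operation.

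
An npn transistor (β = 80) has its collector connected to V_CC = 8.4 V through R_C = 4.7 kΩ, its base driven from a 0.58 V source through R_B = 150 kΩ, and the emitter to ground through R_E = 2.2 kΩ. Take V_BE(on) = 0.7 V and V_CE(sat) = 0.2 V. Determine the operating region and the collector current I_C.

V_BB = 0.58 V ≤ V_BE(on) = 0.7 V, so the base-emitter junction is not forward biased.
The transistor is in cutoff: I_B = I_C = 0.

cutoff; I_C ≈ 0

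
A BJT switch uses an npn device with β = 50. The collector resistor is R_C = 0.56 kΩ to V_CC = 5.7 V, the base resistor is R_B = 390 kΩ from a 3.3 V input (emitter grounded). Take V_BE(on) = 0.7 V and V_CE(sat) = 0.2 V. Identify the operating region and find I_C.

active; I_C ≈ 0.33 mA

Assume active. Base-emitter loop: I_B = (V_BB − V_BE)/R_B = (3.3 − 0.7)/390 = 0.00667 mA.
I_C = β·I_B = 50×0.00667 = 0.333 mA.
V_CE = V_CC − I_C·R_C = 5.7 − 0.333×0.56 = 5.51 V > V_CE(sat), so the active-region assumption holds.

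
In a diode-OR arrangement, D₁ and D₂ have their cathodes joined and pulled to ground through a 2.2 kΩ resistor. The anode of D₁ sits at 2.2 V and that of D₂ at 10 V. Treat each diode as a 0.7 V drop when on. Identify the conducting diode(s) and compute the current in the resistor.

Only D₂ conducts; I_R ≈ 4.2 mA

Assume both conduct. Then node N would need to be at both 2.2−0.7 = 1.5 V and 10−0.7 = 9.3 V, which is impossible.
Assume only D₂ conducts: V_N = 10 − 0.7 = 9.3 V, so I_R = 9.3/2.2 = 4.23 mA.
Check D₁: its anode-to-cathode voltage is 2.2 − 9.3 = -7.1 V < 0.7 V, so it is off. The assumption is consistent.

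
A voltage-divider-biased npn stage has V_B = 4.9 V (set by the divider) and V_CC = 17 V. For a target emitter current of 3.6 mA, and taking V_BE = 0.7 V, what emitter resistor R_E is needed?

R_E ≈ 1.2 kΩ

V_E = V_B − V_BE = 4.9 − 0.7 = 4.2 V.
R_E = V_E / I_E = 4.2 / 3.6 = 1.17 kΩ.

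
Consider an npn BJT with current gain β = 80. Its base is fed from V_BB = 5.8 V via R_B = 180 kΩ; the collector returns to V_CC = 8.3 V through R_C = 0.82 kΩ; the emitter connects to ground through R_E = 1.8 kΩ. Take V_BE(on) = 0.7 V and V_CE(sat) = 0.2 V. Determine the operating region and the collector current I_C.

active; I_C ≈ 1.3 mA

Assume active. Base-emitter loop: I_B = (V_BB − V_BE)/(R_B + (β+1)R_E) = (5.8 − 0.7)/(180 + 81×1.8) = 0.0157 mA.
I_C = β·I_B = 80×0.0157 = 1.25 mA.
V_CE = V_CC − I_C·R_C − I_E·R_E = 8.3 − 1.25×0.82 − 1.27×1.8 = 4.99 V > V_CE(sat), so the active-region assumption holds.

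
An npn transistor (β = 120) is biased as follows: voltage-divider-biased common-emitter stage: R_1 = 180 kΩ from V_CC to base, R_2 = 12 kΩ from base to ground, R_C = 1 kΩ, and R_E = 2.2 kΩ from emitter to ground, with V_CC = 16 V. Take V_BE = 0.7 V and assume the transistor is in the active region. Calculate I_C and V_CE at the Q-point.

Thevenize the base divider: V_Th = V_CC·R_2/(R_1+R_2) = 16×12/192 = 1 V, R_Th = R_1‖R_2 = 11.2 kΩ.
Base-emitter loop: V_Th = I_B·R_Th + V_BE + (β+1)I_B·R_E, so I_B = (1 − 0.7) / (11.2 + 121×2.2) = 0.00108 mA.
I_C = β·I_B = 120×0.00108 = 0.13 mA, and I_E = (β+1)I_B = 0.131 mA.
V_CE = V_CC − I_C·R_C − I_E·R_E = 16 − 0.13×1 − 0.131×2.2 = 15.6 V.
V_CE = 15.6 V > 0.2 V confirms active-region operation.

I_C ≈ 0.13 mA, V_CE ≈ 16 V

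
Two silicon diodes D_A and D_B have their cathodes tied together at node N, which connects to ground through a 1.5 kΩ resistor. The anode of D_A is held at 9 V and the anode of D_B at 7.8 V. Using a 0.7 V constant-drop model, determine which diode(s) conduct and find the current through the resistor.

Only D_A conducts; I_R ≈ 5.5 mA

Assume both conduct. Then node N would need to be at both 9−0.7 = 8.3 V and 7.8−0.7 = 7.1 V, which is impossible.
Assume only D_A conducts: V_N = 9 − 0.7 = 8.3 V, so I_R = 8.3/1.5 = 5.53 mA.
Check D_B: its anode-to-cathode voltage is 7.8 − 8.3 = -0.5 V < 0.7 V, so it is off. The assumption is consistent.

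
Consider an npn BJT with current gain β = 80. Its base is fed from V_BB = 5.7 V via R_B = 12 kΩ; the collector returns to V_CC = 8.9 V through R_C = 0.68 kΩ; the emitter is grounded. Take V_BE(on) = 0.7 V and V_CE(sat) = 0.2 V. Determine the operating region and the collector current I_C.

saturation; I_C ≈ 13 mA

Assume active: I_B = (5.7 − 0.7)/12 = 0.417 mA, giving I_C = β·I_B = 33.3 mA.
But then V_CE = 8.9 − 33.3×0.68 = -13.8 V < V_CE(sat) = 0.2 V — impossible in the active region.
So the transistor is saturated. With V_CE = 0.2 V, I_C = (V_CC − 0.2)/R_C = 8.7/0.68 = 12.8 mA.
Check: β·I_B = 33.3 mA > I_C = 12.8 mA, confirming saturation.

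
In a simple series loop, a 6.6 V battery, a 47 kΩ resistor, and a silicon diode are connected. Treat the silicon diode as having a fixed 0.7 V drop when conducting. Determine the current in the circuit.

I ≈ 0.13 mA

KVL around the loop: 6.6 = V_D + I·R = 0.7 + I × 47 kΩ.
So I = (6.6 − 0.7) / 47 kΩ = 5.9 / 47 = 0.126 mA.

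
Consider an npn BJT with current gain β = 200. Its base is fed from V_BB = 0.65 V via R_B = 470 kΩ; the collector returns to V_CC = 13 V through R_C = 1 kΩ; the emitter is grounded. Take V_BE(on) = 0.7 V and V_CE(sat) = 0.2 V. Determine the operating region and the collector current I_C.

cutoff; I_C ≈ 0

V_BB = 0.65 V ≤ V_BE(on) = 0.7 V, so the base-emitter junction is not forward biased.
The transistor is in cutoff: I_B = I_C = 0.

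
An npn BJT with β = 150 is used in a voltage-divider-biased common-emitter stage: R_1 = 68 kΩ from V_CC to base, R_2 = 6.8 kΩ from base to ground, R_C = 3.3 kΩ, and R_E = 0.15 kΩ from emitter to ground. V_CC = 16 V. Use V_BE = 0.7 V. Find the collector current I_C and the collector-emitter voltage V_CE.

I_C ≈ 3.9 mA, V_CE ≈ 2.5 V

Thevenize the base divider: V_Th = V_CC·R_2/(R_1+R_2) = 16×6.8/74.8 = 1.45 V, R_Th = R_1‖R_2 = 6.18 kΩ.
Base-emitter loop: V_Th = I_B·R_Th + V_BE + (β+1)I_B·R_E, so I_B = (1.45 − 0.7) / (6.18 + 151×0.15) = 0.0262 mA.
I_C = β·I_B = 150×0.0262 = 3.93 mA, and I_E = (β+1)I_B = 3.95 mA.
V_CE = V_CC − I_C·R_C − I_E·R_E = 16 − 3.93×3.3 − 3.95×0.15 = 2.45 V.
V_CE = 2.45 V > 0.2 V confirms active-region operation.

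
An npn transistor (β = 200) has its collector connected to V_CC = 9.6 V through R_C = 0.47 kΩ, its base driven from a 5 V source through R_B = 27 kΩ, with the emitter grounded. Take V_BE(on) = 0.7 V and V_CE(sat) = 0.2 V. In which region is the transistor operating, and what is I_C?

Assume active: I_B = (5 − 0.7)/27 = 0.159 mA, giving I_C = β·I_B = 31.9 mA.
But then V_CE = 9.6 − 31.9×0.47 = -5.37 V < V_CE(sat) = 0.2 V — impossible in the active region.
So the transistor is saturated. With V_CE = 0.2 V, I_C = (V_CC − 0.2)/R_C = 9.4/0.47 = 20 mA.
Check: β·I_B = 31.9 mA > I_C = 20 mA, confirming saturation.

saturation; I_C ≈ 20 mA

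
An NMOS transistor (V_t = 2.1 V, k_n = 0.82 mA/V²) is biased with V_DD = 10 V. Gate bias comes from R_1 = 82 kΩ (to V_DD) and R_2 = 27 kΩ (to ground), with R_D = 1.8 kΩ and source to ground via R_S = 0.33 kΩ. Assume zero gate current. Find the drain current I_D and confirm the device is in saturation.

I_D ≈ 0.053 mA

V_G = V_DD·R_2/(R_1+R_2) = 10×27/109 = 2.48 V.
Assume saturation: I_D = (k_n/2)(V_GS − V_t)² with V_GS = V_G − I_D·R_S = 2.48 − 0.33·I_D.
Substituting gives 0.0446·I_D² − 1.1·I_D + 0.0583 = 0, with roots I_D = 0.053 or 24.6 mA.
The root I_D = 24.6 mA gives V_GS = -5.65 V ≤ V_t, so take I_D = 0.053 mA.
Then V_GS = 2.46 V and V_DS = V_DD − I_D(R_D+R_S) = 10 − 0.053×2.13 = 9.89 V.
Saturation requires V_DS ≥ V_GS − V_t = 0.36 V; 9.89 ≥ 0.36 ✓.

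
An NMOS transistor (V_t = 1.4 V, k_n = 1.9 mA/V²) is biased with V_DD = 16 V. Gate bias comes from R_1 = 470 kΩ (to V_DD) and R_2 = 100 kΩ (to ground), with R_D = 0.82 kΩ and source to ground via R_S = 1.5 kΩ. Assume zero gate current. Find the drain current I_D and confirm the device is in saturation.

V_G = V_DD·R_2/(R_1+R_2) = 16×100/570 = 2.81 V.
Assume saturation: I_D = (k_n/2)(V_GS − V_t)² with V_GS = V_G − I_D·R_S = 2.81 − 1.5·I_D.
Substituting gives 2.14·I_D² − 5.01·I_D + 1.88 = 0, with roots I_D = 0.469 or 1.87 mA.
The root I_D = 1.87 mA gives V_GS = -0.00468 V ≤ V_t, so take I_D = 0.469 mA.
Then V_GS = 2.1 V and V_DS = V_DD − I_D(R_D+R_S) = 16 − 0.469×2.32 = 14.9 V.
Saturation requires V_DS ≥ V_GS − V_t = 0.703 V; 14.9 ≥ 0.703 ✓.

I_D ≈ 0.47 mA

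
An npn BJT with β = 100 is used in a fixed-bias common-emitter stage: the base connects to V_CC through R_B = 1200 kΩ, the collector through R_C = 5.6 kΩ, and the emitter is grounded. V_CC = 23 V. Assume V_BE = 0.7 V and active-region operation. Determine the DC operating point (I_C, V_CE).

I_C ≈ 1.9 mA, V_CE ≈ 13 V

Base loop: V_CC = I_B·R_B + V_BE, so I_B = (23 − 0.7)/1200 kΩ = 0.0186 mA.
In the active region I_C = β·I_B = 100 × 0.0186 = 1.86 mA.
Collector loop: V_CE = V_CC − I_C·R_C = 23 − 1.86×5.6 = 12.6 V.
Since V_CE = 12.6 V > V_CE(sat) ≈ 0.2 V, the transistor is in the active region as assumed.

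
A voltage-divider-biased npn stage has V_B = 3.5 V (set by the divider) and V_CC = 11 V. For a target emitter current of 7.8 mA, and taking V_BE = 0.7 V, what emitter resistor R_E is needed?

R_E ≈ 0.36 kΩ

V_E = V_B − V_BE = 3.5 − 0.7 = 2.8 V.
R_E = V_E / I_E = 2.8 / 7.8 = 0.359 kΩ.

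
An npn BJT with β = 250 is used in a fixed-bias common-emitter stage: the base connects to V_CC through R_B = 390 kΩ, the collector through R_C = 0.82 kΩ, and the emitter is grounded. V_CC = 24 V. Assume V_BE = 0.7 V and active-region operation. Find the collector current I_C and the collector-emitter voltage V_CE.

I_C ≈ 15 mA, V_CE ≈ 12 V

Base loop: V_CC = I_B·R_B + V_BE, so I_B = (24 − 0.7)/390 kΩ = 0.0597 mA.
In the active region I_C = β·I_B = 250 × 0.0597 = 14.9 mA.
Collector loop: V_CE = V_CC − I_C·R_C = 24 − 14.9×0.82 = 11.8 V.
Since V_CE = 11.8 V > V_CE(sat) ≈ 0.2 V, the transistor is in the active region as assumed.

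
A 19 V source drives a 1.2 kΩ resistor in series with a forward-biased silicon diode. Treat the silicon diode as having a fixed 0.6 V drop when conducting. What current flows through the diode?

I ≈ 15 mA

KVL around the loop: 19 = V_D + I·R = 0.6 + I × 1.2 kΩ.
So I = (19 − 0.6) / 1.2 kΩ = 18.4 / 1.2 = 15.3 mA.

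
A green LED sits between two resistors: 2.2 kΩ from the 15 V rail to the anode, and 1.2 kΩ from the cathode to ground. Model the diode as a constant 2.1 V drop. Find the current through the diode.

I ≈ 3.8 mA

The two resistors are in series with the diode, so KVL gives 15 = I·2.2 + 2.1 + I·1.2.
I = (15 − 2.1) / (2.2 + 1.2) kΩ = 12.9 / 3.4 = 3.79 mA.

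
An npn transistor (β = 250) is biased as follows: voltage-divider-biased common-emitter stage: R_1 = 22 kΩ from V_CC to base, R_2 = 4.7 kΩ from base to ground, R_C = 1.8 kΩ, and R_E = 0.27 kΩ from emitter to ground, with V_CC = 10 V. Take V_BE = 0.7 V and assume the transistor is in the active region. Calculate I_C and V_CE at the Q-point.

Thevenize the base divider: V_Th = V_CC·R_2/(R_1+R_2) = 10×4.7/26.7 = 1.76 V, R_Th = R_1‖R_2 = 3.87 kΩ.
Base-emitter loop: V_Th = I_B·R_Th + V_BE + (β+1)I_B·R_E, so I_B = (1.76 − 0.7) / (3.87 + 251×0.27) = 0.0148 mA.
I_C = β·I_B = 250×0.0148 = 3.7 mA, and I_E = (β+1)I_B = 3.71 mA.
V_CE = V_CC − I_C·R_C − I_E·R_E = 10 − 3.7×1.8 − 3.71×0.27 = 2.34 V.
V_CE = 2.34 V > 0.2 V confirms active-region operation.

I_C ≈ 3.7 mA, V_CE ≈ 2.3 V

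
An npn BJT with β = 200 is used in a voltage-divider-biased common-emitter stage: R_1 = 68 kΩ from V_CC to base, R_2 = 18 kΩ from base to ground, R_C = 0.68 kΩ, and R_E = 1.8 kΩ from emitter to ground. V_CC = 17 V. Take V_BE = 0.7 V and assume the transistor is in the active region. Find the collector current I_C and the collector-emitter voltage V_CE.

I_C ≈ 1.5 mA, V_CE ≈ 13 V

Thevenize the base divider: V_Th = V_CC·R_2/(R_1+R_2) = 17×18/86 = 3.56 V, R_Th = R_1‖R_2 = 14.2 kΩ.
Base-emitter loop: V_Th = I_B·R_Th + V_BE + (β+1)I_B·R_E, so I_B = (3.56 − 0.7) / (14.2 + 201×1.8) = 0.0076 mA.
I_C = β·I_B = 200×0.0076 = 1.52 mA, and I_E = (β+1)I_B = 1.53 mA.
V_CE = V_CC − I_C·R_C − I_E·R_E = 17 − 1.52×0.68 − 1.53×1.8 = 13.2 V.
V_CE = 13.2 V > 0.2 V confirms active-region operation.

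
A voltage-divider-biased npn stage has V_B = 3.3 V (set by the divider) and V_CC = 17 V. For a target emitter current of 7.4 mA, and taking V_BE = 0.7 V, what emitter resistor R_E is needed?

V_E = V_B − V_BE = 3.3 − 0.7 = 2.6 V.
R_E = V_E / I_E = 2.6 / 7.4 = 0.351 kΩ.

R_E ≈ 0.35 kΩ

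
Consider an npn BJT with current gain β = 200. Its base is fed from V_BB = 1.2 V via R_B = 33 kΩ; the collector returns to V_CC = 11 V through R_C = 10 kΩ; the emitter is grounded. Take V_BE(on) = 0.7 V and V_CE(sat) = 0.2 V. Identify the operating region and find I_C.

saturation; I_C ≈ 1.1 mA

Assume active: I_B = (1.2 − 0.7)/33 = 0.0152 mA, giving I_C = β·I_B = 3.03 mA.
But then V_CE = 11 − 3.03×10 = -19.3 V < V_CE(sat) = 0.2 V — impossible in the active region.
So the transistor is saturated. With V_CE = 0.2 V, I_C = (V_CC − 0.2)/R_C = 10.8/10 = 1.08 mA.
Check: β·I_B = 3.03 mA > I_C = 1.08 mA, confirming saturation.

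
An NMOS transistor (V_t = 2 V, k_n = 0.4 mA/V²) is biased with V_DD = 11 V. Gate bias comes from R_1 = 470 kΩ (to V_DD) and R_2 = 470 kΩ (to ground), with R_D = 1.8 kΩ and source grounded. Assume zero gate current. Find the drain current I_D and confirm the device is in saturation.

V_G = V_DD·R_2/(R_1+R_2) = 11×470/940 = 5.5 V. With the source grounded, V_GS = V_G = 5.5 V.
Assume saturation: I_D = (k_n/2)(V_GS − V_t)² = (0.4/2)×(5.5 − 2)² = 0.2×3.5² = 2.45 mA.
V_DS = V_DD − I_D·R_D = 11 − 2.45×1.8 = 6.59 V.
Saturation requires V_DS ≥ V_GS − V_t = 3.5 V; 6.59 ≥ 3.5 ✓.

I_D ≈ 2.5 mA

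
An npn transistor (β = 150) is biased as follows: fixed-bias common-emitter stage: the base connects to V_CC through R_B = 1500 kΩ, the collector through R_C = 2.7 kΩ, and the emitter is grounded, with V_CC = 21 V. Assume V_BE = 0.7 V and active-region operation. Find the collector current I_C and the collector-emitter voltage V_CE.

I_C ≈ 2 mA, V_CE ≈ 16 V

Base loop: V_CC = I_B·R_B + V_BE, so I_B = (21 − 0.7)/1500 kΩ = 0.0135 mA.
In the active region I_C = β·I_B = 150 × 0.0135 = 2.03 mA.
Collector loop: V_CE = V_CC − I_C·R_C = 21 − 2.03×2.7 = 15.5 V.
Since V_CE = 15.5 V > V_CE(sat) ≈ 0.2 V, the transistor is in the active region as assumed.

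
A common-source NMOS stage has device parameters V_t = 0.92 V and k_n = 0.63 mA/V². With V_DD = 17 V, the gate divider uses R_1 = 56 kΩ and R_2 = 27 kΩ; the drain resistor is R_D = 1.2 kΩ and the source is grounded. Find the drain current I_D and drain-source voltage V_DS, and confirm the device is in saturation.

V_G = V_DD·R_2/(R_1+R_2) = 17×27/83 = 5.53 V. With the source grounded, V_GS = V_G = 5.53 V.
Assume saturation: I_D = (k_n/2)(V_GS − V_t)² = (0.63/2)×(5.53 − 0.92)² = 0.315×4.61² = 6.69 mA.
V_DS = V_DD − I_D·R_D = 17 − 6.69×1.2 = 8.97 V.
Saturation requires V_DS ≥ V_GS − V_t = 4.61 V; 8.97 ≥ 4.61 ✓.

I_D ≈ 6.7 mA, V_DS ≈ 9 V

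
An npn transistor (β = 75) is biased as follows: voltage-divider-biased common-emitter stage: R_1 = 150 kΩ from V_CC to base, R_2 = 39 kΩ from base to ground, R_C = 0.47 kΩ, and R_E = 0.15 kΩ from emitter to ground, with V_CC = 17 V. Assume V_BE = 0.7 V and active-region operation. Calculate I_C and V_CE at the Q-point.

I_C ≈ 5 mA, V_CE ≈ 14 V

Thevenize the base divider: V_Th = V_CC·R_2/(R_1+R_2) = 17×39/189 = 3.51 V, R_Th = R_1‖R_2 = 31 kΩ.
Base-emitter loop: V_Th = I_B·R_Th + V_BE + (β+1)I_B·R_E, so I_B = (3.51 − 0.7) / (31 + 76×0.15) = 0.0663 mA.
I_C = β·I_B = 75×0.0663 = 4.97 mA, and I_E = (β+1)I_B = 5.04 mA.
V_CE = V_CC − I_C·R_C − I_E·R_E = 17 − 4.97×0.47 − 5.04×0.15 = 13.9 V.
V_CE = 13.9 V > 0.2 V confirms active-region operation.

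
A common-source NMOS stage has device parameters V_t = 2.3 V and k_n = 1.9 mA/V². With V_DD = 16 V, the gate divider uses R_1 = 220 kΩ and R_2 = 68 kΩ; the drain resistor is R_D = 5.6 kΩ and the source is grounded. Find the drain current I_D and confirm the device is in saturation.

V_G = V_DD·R_2/(R_1+R_2) = 16×68/288 = 3.78 V. With the source grounded, V_GS = V_G = 3.78 V.
Assume saturation: I_D = (k_n/2)(V_GS − V_t)² = (1.9/2)×(3.78 − 2.3)² = 0.95×1.48² = 2.07 mA.
V_DS = V_DD − I_D·R_D = 16 − 2.07×5.6 = 4.38 V.
Saturation requires V_DS ≥ V_GS − V_t = 1.48 V; 4.38 ≥ 1.48 ✓.

I_D ≈ 2.1 mA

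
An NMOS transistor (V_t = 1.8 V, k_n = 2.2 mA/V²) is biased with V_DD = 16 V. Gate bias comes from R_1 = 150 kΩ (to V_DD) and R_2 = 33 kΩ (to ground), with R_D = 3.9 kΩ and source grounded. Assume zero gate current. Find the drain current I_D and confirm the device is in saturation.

V_G = V_DD·R_2/(R_1+R_2) = 16×33/183 = 2.89 V. With the source grounded, V_GS = V_G = 2.89 V.
Assume saturation: I_D = (k_n/2)(V_GS − V_t)² = (2.2/2)×(2.89 − 1.8)² = 1.1×1.09² = 1.3 mA.
V_DS = V_DD − I_D·R_D = 16 − 1.3×3.9 = 10.9 V.
Saturation requires V_DS ≥ V_GS − V_t = 1.09 V; 10.9 ≥ 1.09 ✓.

I_D ≈ 1.3 mA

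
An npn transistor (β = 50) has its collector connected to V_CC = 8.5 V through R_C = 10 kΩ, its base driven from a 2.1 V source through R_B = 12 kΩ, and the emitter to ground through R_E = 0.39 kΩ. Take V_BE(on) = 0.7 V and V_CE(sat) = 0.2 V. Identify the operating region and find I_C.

Assume active: I_B = (2.1 − 0.7)/(12 + 51×0.39) = 0.0439 mA, I_C = β·I_B = 2.2 mA.
Then V_CE = 8.5 − 2.2×10 − 2.24×0.39 = -14.3 V < 0.2 V — the active assumption fails.
Re-solve with V_CE = 0.2 V. KCL at the emitter: V_E/R_E = (V_BB−0.7−V_E)/R_B + (V_CC−0.2−V_E)/R_C, giving V_E = 0.345 V.
I_C = (V_CC − 0.2 − V_E)/R_C = (8.3 − 0.345)/10 = 0.796 mA.
Check: I_B = (1.4 − 0.345)/12 = 0.088 mA, and β·I_B = 4.4 mA > I_C, confirming saturation.

saturation; I_C ≈ 0.8 mA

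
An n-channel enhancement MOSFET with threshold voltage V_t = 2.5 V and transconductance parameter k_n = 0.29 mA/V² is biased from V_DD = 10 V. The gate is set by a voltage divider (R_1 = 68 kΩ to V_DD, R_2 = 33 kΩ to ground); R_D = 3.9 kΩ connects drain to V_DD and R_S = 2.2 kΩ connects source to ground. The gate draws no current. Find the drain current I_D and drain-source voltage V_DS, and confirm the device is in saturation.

V_G = V_DD·R_2/(R_1+R_2) = 10×33/101 = 3.27 V.
Assume saturation: I_D = (k_n/2)(V_GS − V_t)² with V_GS = V_G − I_D·R_S = 3.27 − 2.2·I_D.
Substituting gives 0.702·I_D² − 1.49·I_D + 0.0854 = 0, with roots I_D = 0.059 or 2.06 mA.
The root I_D = 2.06 mA gives V_GS = -1.27 V ≤ V_t, so take I_D = 0.059 mA.
Then V_GS = 3.14 V and V_DS = V_DD − I_D(R_D+R_S) = 10 − 0.059×6.1 = 9.64 V.
Saturation requires V_DS ≥ V_GS − V_t = 0.638 V; 9.64 ≥ 0.638 ✓.

I_D ≈ 0.059 mA, V_DS ≈ 9.6 V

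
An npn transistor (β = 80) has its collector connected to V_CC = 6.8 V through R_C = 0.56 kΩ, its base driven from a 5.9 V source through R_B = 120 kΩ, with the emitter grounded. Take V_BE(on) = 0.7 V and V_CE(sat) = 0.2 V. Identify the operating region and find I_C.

active; I_C ≈ 3.5 mA

Assume active. Base-emitter loop: I_B = (V_BB − V_BE)/R_B = (5.9 − 0.7)/120 = 0.0433 mA.
I_C = β·I_B = 80×0.0433 = 3.47 mA.
V_CE = V_CC − I_C·R_C = 6.8 − 3.47×0.56 = 4.86 V > V_CE(sat), so the active-region assumption holds.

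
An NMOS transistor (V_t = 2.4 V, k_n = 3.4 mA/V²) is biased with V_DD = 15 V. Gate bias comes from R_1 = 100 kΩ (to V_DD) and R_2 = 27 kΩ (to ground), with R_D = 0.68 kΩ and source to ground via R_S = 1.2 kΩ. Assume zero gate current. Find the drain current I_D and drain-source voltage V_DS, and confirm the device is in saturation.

V_G = V_DD·R_2/(R_1+R_2) = 15×27/127 = 3.19 V.
Assume saturation: I_D = (k_n/2)(V_GS − V_t)² with V_GS = V_G − I_D·R_S = 3.19 − 1.2·I_D.
Substituting gives 2.45·I_D² − 4.22·I_D + 1.06 = 0, with roots I_D = 0.305 or 1.42 mA.
The root I_D = 1.42 mA gives V_GS = 1.49 V ≤ V_t, so take I_D = 0.305 mA.
Then V_GS = 2.82 V and V_DS = V_DD − I_D(R_D+R_S) = 15 − 0.305×1.88 = 14.4 V.
Saturation requires V_DS ≥ V_GS − V_t = 0.423 V; 14.4 ≥ 0.423 ✓.

I_D ≈ 0.3 mA, V_DS ≈ 14 V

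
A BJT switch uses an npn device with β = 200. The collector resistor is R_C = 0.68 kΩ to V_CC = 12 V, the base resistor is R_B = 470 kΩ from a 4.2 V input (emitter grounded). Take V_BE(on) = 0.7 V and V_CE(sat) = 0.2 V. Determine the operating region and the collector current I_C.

Assume active. Base-emitter loop: I_B = (V_BB − V_BE)/R_B = (4.2 − 0.7)/470 = 0.00745 mA.
I_C = β·I_B = 200×0.00745 = 1.49 mA.
V_CE = V_CC − I_C·R_C = 12 − 1.49×0.68 = 11 V > V_CE(sat), so the active-region assumption holds.

active; I_C ≈ 1.5 mA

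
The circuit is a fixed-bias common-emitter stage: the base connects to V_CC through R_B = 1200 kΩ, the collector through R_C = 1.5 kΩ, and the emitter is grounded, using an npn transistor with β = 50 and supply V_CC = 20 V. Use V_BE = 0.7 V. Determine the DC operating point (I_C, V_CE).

I_C ≈ 0.8 mA, V_CE ≈ 19 V

Base loop: V_CC = I_B·R_B + V_BE, so I_B = (20 − 0.7)/1200 kΩ = 0.0161 mA.
In the active region I_C = β·I_B = 50 × 0.0161 = 0.804 mA.
Collector loop: V_CE = V_CC − I_C·R_C = 20 − 0.804×1.5 = 18.8 V.
Since V_CE = 18.8 V > V_CE(sat) ≈ 0.2 V, the transistor is in the active region as assumed.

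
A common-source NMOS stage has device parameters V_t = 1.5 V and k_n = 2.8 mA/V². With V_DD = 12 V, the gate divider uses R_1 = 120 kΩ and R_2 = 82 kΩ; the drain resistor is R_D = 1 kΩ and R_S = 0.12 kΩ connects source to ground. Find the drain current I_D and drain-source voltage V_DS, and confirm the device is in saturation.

V_G = V_DD·R_2/(R_1+R_2) = 12×82/202 = 4.87 V.
Assume saturation: I_D = (k_n/2)(V_GS − V_t)² with V_GS = V_G − I_D·R_S = 4.87 − 0.12·I_D.
Substituting gives 0.0202·I_D² − 2.13·I_D + 15.9 = 0, with roots I_D = 8.08 or 97.7 mA.
The root I_D = 97.7 mA gives V_GS = -6.85 V ≤ V_t, so take I_D = 8.08 mA.
Then V_GS = 3.9 V and V_DS = V_DD − I_D(R_D+R_S) = 12 − 8.08×1.12 = 2.95 V.
Saturation requires V_DS ≥ V_GS − V_t = 2.4 V; 2.95 ≥ 2.4 ✓.

I_D ≈ 8.1 mA, V_DS ≈ 3 V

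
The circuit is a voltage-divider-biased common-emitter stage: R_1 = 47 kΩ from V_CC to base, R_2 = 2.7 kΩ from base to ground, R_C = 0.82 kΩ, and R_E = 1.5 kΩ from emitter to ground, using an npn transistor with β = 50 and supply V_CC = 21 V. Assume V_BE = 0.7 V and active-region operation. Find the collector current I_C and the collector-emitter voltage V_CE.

Thevenize the base divider: V_Th = V_CC·R_2/(R_1+R_2) = 21×2.7/49.7 = 1.14 V, R_Th = R_1‖R_2 = 2.55 kΩ.
Base-emitter loop: V_Th = I_B·R_Th + V_BE + (β+1)I_B·R_E, so I_B = (1.14 − 0.7) / (2.55 + 51×1.5) = 0.00558 mA.
I_C = β·I_B = 50×0.00558 = 0.279 mA, and I_E = (β+1)I_B = 0.284 mA.
V_CE = V_CC − I_C·R_C − I_E·R_E = 21 − 0.279×0.82 − 0.284×1.5 = 20.3 V.
V_CE = 20.3 V > 0.2 V confirms active-region operation.

I_C ≈ 0.28 mA, V_CE ≈ 20 V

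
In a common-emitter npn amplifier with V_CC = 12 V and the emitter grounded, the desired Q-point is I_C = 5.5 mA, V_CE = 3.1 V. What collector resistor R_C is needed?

R_C ≈ 1.6 kΩ

Collector loop: V_CC = I_C·R_C + V_CE.
R_C = (V_CC − V_CE)/I_C = (12 − 3.1)/5.5 = 1.62 kΩ.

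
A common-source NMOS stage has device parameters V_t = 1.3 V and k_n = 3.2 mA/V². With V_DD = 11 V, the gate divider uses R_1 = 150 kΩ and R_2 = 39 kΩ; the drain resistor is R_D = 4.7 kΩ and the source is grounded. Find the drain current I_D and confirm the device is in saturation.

V_G = V_DD·R_2/(R_1+R_2) = 11×39/189 = 2.27 V. With the source grounded, V_GS = V_G = 2.27 V.
Assume saturation: I_D = (k_n/2)(V_GS − V_t)² = (3.2/2)×(2.27 − 1.3)² = 1.6×0.97² = 1.5 mA.
V_DS = V_DD − I_D·R_D = 11 − 1.5×4.7 = 3.93 V.
Saturation requires V_DS ≥ V_GS − V_t = 0.97 V; 3.93 ≥ 0.97 ✓.

I_D ≈ 1.5 mA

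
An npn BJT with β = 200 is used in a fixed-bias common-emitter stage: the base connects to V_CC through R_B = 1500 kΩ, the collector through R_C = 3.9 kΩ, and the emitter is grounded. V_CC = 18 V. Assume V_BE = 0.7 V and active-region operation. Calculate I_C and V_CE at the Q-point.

I_C ≈ 2.3 mA, V_CE ≈ 9 V

Base loop: V_CC = I_B·R_B + V_BE, so I_B = (18 − 0.7)/1500 kΩ = 0.0115 mA.
In the active region I_C = β·I_B = 200 × 0.0115 = 2.31 mA.
Collector loop: V_CE = V_CC − I_C·R_C = 18 − 2.31×3.9 = 9 V.
Since V_CE = 9 V > V_CE(sat) ≈ 0.2 V, the transistor is in the active region as assumed.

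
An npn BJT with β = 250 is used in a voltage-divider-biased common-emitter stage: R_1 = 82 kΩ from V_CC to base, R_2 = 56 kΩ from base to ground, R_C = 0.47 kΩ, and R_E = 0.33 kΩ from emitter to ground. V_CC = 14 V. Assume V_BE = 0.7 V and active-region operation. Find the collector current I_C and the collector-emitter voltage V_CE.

Thevenize the base divider: V_Th = V_CC·R_2/(R_1+R_2) = 14×56/138 = 5.68 V, R_Th = R_1‖R_2 = 33.3 kΩ.
Base-emitter loop: V_Th = I_B·R_Th + V_BE + (β+1)I_B·R_E, so I_B = (5.68 − 0.7) / (33.3 + 251×0.33) = 0.0429 mA.
I_C = β·I_B = 250×0.0429 = 10.7 mA, and I_E = (β+1)I_B = 10.8 mA.
V_CE = V_CC − I_C·R_C − I_E·R_E = 14 − 10.7×0.47 − 10.8×0.33 = 5.41 V.
V_CE = 5.41 V > 0.2 V confirms active-region operation.

I_C ≈ 11 mA, V_CE ≈ 5.4 V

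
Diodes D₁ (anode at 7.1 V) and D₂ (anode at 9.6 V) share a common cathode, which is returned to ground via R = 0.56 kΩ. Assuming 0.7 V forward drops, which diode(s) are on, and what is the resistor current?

Only D₂ conducts; I_R ≈ 16 mA

Assume both conduct. Then node N would need to be at both 7.1−0.7 = 6.4 V and 9.6−0.7 = 8.9 V, which is impossible.
Assume only D₂ conducts: V_N = 9.6 − 0.7 = 8.9 V, so I_R = 8.9/0.56 = 15.9 mA.
Check D₁: its anode-to-cathode voltage is 7.1 − 8.9 = -1.8 V < 0.7 V, so it is off. The assumption is consistent.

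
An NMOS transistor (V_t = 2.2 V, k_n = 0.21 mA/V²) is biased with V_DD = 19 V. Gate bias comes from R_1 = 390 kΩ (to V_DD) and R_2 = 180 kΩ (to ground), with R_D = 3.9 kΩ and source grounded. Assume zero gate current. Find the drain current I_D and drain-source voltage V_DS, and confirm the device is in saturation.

V_G = V_DD·R_2/(R_1+R_2) = 19×180/570 = 6 V. With the source grounded, V_GS = V_G = 6 V.
Assume saturation: I_D = (k_n/2)(V_GS − V_t)² = (0.21/2)×(6 − 2.2)² = 0.105×3.8² = 1.52 mA.
V_DS = V_DD − I_D·R_D = 19 − 1.52×3.9 = 13.1 V.
Saturation requires V_DS ≥ V_GS − V_t = 3.8 V; 13.1 ≥ 3.8 ✓.

I_D ≈ 1.5 mA, V_DS ≈ 13 V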